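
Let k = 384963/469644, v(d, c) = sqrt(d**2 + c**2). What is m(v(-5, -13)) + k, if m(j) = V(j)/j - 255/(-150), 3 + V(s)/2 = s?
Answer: 3537743/782740 - 3*sqrt(194)/97 ≈ 4.0889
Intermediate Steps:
v(d, c) = sqrt(c**2 + d**2)
V(s) = -6 + 2*s
m(j) = 17/10 + (-6 + 2*j)/j (m(j) = (-6 + 2*j)/j - 255/(-150) = (-6 + 2*j)/j - 255*(-1/150) = (-6 + 2*j)/j + 17/10 = 17/10 + (-6 + 2*j)/j)
k = 128321/156548 (k = 384963*(1/469644) = 128321/156548 ≈ 0.81969)
m(v(-5, -13)) + k = (37/10 - 6/sqrt((-13)**2 + (-5)**2)) + 128321/156548 = (37/10 - 6/sqrt(169 + 25)) + 128321/156548 = (37/10 - 6*sqrt(194)/194) + 128321/156548 = (37/10 - 3*sqrt(194)/97) + 128321/156548 = 3537743/782740 - 3*sqrt(194)/97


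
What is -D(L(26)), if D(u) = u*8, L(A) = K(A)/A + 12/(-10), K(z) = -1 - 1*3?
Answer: 704/65 ≈ 10.831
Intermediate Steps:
K(z) = -4 (K(z) = -1 - 3 = -4)
L(A) = -6/5 - 4/A (L(A) = -4/A + 12/(-10) = -4/A + 12*(-1/10) = -4/A - 6/5 = -6/5 - 4/A)
D(u) = 8*u
-D(L(26)) = -8*(-6/5 - 4/26) = -8*(-6/5 - 4*1/26) = -8*(-6/5 - 2/13) = -8*(-88)/65 = -1*(-704/65) = 704/65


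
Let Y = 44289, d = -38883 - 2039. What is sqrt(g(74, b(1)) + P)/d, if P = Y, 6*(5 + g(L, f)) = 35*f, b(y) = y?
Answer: -sqrt(1594434)/245532 ≈ -0.0051427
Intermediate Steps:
d = -40922
g(L, f) = -5 + 35*f/6 (g(L, f) = -5 + (35*f)/6 = -5 + 35*f/6)
P = 44289
sqrt(g(74, b(1)) + P)/d = sqrt((-5 + (35/6)*1) + 44289)/(-40922) = sqrt((-5 + 35/6) + 44289)*(-1/40922) = sqrt(5/6 + 44289)*(-1/40922) = sqrt(265739/6)*(-1/40922) = (sqrt(1594434)/6)*(-1/40922) = -sqrt(1594434)/245532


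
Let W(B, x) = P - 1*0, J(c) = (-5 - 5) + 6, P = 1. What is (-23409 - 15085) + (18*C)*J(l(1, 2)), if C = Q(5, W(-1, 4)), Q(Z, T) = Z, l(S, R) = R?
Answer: -38854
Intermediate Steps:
J(c) = -4 (J(c) = -10 + 6 = -4)
W(B, x) = 1 (W(B, x) = 1 - 1*0 = 1 + 0 = 1)
C = 5
(-23409 - 15085) + (18*C)*J(l(1, 2)) = (-23409 - 15085) + (18*5)*(-4) = -38494 + 90*(-4) = -38494 - 360 = -38854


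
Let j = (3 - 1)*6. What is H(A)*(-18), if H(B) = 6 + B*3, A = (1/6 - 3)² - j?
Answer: 213/2 ≈ 106.50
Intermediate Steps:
j = 12 (j = 2*6 = 12)
A = -143/36 (A = (1/6 - 3)² - 1*12 = (1*(⅙) - 3)² - 12 = (⅙ - 3)² - 12 = (-17/6)² - 12 = 289/36 - 12 = -143/36 ≈ -3.9722)
H(B) = 6 + 3*B
H(A)*(-18) = (6 + 3*(-143/36))*(-18) = (6 - 143/12)*(-18) = -71/12*(-18) = 213/2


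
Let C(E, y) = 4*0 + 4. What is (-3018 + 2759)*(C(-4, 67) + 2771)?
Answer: -718725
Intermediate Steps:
C(E, y) = 4 (C(E, y) = 0 + 4 = 4)
(-3018 + 2759)*(C(-4, 67) + 2771) = (-3018 + 2759)*(4 + 2771) = -259*2775 = -718725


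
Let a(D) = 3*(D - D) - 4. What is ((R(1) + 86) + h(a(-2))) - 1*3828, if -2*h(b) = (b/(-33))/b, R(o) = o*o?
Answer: -246905/66 ≈ -3741.0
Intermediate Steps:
a(D) = -4 (a(D) = 3*0 - 4 = 0 - 4 = -4)
R(o) = o²
h(b) = 1/66 (h(b) = -b/(-33)/(2*b) = -b*(-1/33)/(2*b) = -(-b/33)/(2*b) = -½*(-1/33) = 1/66)
((R(1) + 86) + h(a(-2))) - 1*3828 = ((1² + 86) + 1/66) - 1*3828 = ((1 + 86) + 1/66) - 3828 = (87 + 1/66) - 3828 = 5743/66 - 3828 = -246905/66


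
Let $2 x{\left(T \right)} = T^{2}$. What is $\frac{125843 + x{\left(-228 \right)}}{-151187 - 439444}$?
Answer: $- \frac{151835}{590631} \approx -0.25707$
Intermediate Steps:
$x{\left(T \right)} = \frac{T^{2}}{2}$
$\frac{125843 + x{\left(-228 \right)}}{-151187 - 439444} = \frac{125843 + \frac{\left(-228\right)^{2}}{2}}{-151187 - 439444} = \frac{125843 + \frac{1}{2} \cdot 51984}{-590631} = \left(125843 + 25992\right) \left(- \frac{1}{590631}\right) = 151835 \left(- \frac{1}{590631}\right) = - \frac{151835}{590631}$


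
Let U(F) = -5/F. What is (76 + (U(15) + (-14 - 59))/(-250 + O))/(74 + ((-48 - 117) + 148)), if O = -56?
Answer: 34994/26163 ≈ 1.3375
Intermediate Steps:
(76 + (U(15) + (-14 - 59))/(-250 + O))/(74 + ((-48 - 117) + 148)) = (76 + (-5/15 + (-14 - 59))/(-250 - 56))/(74 + ((-48 - 117) + 148)) = (76 + (-5*1/15 - 73)/(-306))/(74 + (-165 + 148)) = (76 + (-1/3 - 73)*(-1/306))/(74 - 17) = (76 - 220/3*(-1/306))/57 = (76 + 110/459)*(1/57) = (34994/459)*(1/57) = 34994/26163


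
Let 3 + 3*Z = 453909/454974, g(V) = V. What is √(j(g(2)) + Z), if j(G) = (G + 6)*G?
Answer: √3173859041262/454974 ≈ 3.9157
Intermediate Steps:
j(G) = G*(6 + G) (j(G) = (6 + G)*G = G*(6 + G))
Z = -303671/454974 (Z = -1 + (453909/454974)/3 = -1 + (453909*(1/454974))/3 = -1 + (⅓)*(151303/151658) = -1 + 151303/454974 = -303671/454974 ≈ -0.66745)
√(j(g(2)) + Z) = √(2*(6 + 2) - 303671/454974) = √(2*8 - 303671/454974) = √(16 - 303671/454974) = √(6975913/454974) = √3173859041262/454974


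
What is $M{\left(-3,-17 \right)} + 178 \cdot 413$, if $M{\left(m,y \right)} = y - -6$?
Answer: $73503$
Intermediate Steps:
$M{\left(m,y \right)} = 6 + y$ ($M{\left(m,y \right)} = y + 6 = 6 + y$)
$M{\left(-3,-17 \right)} + 178 \cdot 413 = \left(6 - 17\right) + 178 \cdot 413 = -11 + 73514 = 73503$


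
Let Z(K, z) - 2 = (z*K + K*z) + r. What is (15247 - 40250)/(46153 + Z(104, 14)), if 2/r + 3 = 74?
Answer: -1775213/3483759 ≈ -0.50957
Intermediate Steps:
r = 2/71 (r = 2/(-3 + 74) = 2/71 ≈ 0.028169)
Z(K, z) = 144/71 + 2*K*z (Z(K, z) = 2 + ((z*K + K*z) + 2/71) = 2 + ((K*z + K*z) + 2/71) = 2 + (2*K*z + 2/71) = 2 + (2/71 + 2*K*z) = 144/71 + 2*K*z)
(15247 - 40250)/(46153 + Z(104, 14)) = (15247 - 40250)/(46153 + (144/71 + 2*104*14)) = -25003/(46153 + (144/71 + 2912)) = -25003/(46153 + 206896/71) = -25003/3483759/71 = -25003*71/3483759 = -1775213/3483759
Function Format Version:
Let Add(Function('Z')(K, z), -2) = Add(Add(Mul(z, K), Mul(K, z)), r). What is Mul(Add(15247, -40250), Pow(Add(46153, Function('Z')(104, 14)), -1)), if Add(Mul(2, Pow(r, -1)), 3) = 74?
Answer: Rational(-1775213, 3483759) ≈ -0.50957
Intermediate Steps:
r = Rational(2, 71) (r = Mul(2, Pow(Add(-3, 74), -1)) = Mul(2, Pow(71, -1)) = Mul(2, Rational(1, 71)) = Rational(2, 71) ≈ 0.028169)
Function('Z')(K, z) = Add(Rational(144, 71), Mul(2, K, z)) (Function('Z')(K, z) = Add(2, Add(Add(Mul(z, K), Mul(K, z)), Rational(2, 71))) = Add(2, Add(Add(Mul(K, z), Mul(K, z)), Rational(2, 71))) = Add(2, Add(Mul(2, K, z), Rational(2, 71))) = Add(2, Add(Rational(2, 71), Mul(2, K, z))) = Add(Rational(144, 71), Mul(2, K, z)))
Mul(Add(15247, -40250), Pow(Add(46153, Function('Z')(104, 14)), -1)) = Mul(Add(15247, -40250), Pow(Add(46153, Add(Rational(144, 71), Mul(2, 104, 14))), -1)) = Mul(-25003, Pow(Add(46153, Add(Rational(144, 71), 2912)), -1)) = Mul(-25003, Pow(Add(46153, Rational(206896, 71)), -1)) = Mul(-25003, Pow(Rational(3483759, 71), -1)) = Mul(-25003, Rational(71, 3483759)) = Rational(-1775213, 3483759)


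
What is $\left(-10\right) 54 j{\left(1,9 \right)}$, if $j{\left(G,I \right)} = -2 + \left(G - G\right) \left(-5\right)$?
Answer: $1080$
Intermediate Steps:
$j{\left(G,I \right)} = -2$ ($j{\left(G,I \right)} = -2 + 0 \left(-5\right) = -2 + 0 = -2$)
$\left(-10\right) 54 j{\left(1,9 \right)} = \left(-10\right) 54 \left(-2\right) = \left(-540\right) \left(-2\right) = 1080$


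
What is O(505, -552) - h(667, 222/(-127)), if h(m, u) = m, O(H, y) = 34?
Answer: -633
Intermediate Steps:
O(505, -552) - h(667, 222/(-127)) = 34 - 1*667 = 34 - 667 = -633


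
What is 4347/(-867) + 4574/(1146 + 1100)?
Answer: -966284/324547 ≈ -2.9773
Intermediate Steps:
4347/(-867) + 4574/(1146 + 1100) = 4347*(-1/867) + 4574/2246 = -1449/289 + 4574*(1/2246) = -1449/289 + 2287/1123 = -966284/324547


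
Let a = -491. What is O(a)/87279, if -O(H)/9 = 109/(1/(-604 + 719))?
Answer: -37605/29093 ≈ -1.2926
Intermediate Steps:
O(H) = -112815 (O(H) = -981/(1/(-604 + 719)) = -981/(1/115) = -981/1/115 = -981*115 = -9*12535 = -112815)
O(a)/87279 = -112815/87279 = -112815*1/87279 = -37605/29093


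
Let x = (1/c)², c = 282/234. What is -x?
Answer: -1521/2209 ≈ -0.68855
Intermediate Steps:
c = 47/39 (c = 282*(1/234) = 47/39 ≈ 1.2051)
x = 1521/2209 (x = (1/(47/39))² = (39/47)² = 1521/2209 ≈ 0.68855)
-x = -1*1521/2209 = -1521/2209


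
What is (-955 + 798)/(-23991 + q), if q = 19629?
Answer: 157/4362 ≈ 0.035993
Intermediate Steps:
(-955 + 798)/(-23991 + q) = (-955 + 798)/(-23991 + 19629) = -157/(-4362) = -157*(-1/4362) = 157/4362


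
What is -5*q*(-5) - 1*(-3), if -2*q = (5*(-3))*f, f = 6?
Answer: 1128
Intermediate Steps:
q = 45 (q = -5*(-3)*6/2 = -(-15)*6/2 = -½*(-90) = 45)
-5*q*(-5) - 1*(-3) = -5*45*(-5) - 1*(-3) = -225*(-5) + 3 = 1125 + 3 = 1128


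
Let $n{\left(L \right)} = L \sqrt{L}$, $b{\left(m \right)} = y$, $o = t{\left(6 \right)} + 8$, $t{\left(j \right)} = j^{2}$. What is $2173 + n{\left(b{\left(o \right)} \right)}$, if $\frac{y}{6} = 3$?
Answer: $2173 + 54 \sqrt{2} \approx 2249.4$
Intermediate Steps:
$y = 18$ ($y = 6 \cdot 3 = 18$)
$o = 44$ ($o = 6^{2} + 8 = 36 + 8 = 44$)
$b{\left(m \right)} = 18$
$n{\left(L \right)} = L^{\frac{3}{2}}$
$2173 + n{\left(b{\left(o \right)} \right)} = 2173 + 18^{\frac{3}{2}} = 2173 + 54 \sqrt{2}$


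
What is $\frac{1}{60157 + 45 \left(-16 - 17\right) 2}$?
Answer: $\frac{1}{57187} \approx 1.7486 \cdot 10^{-5}$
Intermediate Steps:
$\frac{1}{60157 + 45 \left(-16 - 17\right) 2} = \frac{1}{60157 + 45 \left(-33\right) 2} = \frac{1}{60157 - 2970} = \frac{1}{57187}$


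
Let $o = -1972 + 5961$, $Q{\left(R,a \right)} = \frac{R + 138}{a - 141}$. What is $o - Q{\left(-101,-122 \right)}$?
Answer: $\frac{1049144}{263} \approx 3989.1$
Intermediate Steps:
$Q{\left(R,a \right)} = \frac{138 + R}{-141 + a}$
$o = 3989$
$o - Q{\left(-101,-122 \right)} = 3989 - \frac{138 - 101}{-141 - 122} = 3989 - \frac{1}{-263} \cdot 37 = 3989 - \left(- \frac{1}{263}\right) 37 = 3989 - - \frac{37}{263} = 3989 + \frac{37}{263} = \frac{1049144}{263}$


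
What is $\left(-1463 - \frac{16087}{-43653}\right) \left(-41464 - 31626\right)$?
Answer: $\frac{4666668738680}{43653} \approx 1.069 \cdot 10^{8}$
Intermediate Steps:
$\left(-1463 - \frac{16087}{-43653}\right) \left(-41464 - 31626\right) = \left(-1463 - - \frac{16087}{43653}\right) \left(-73090\right) = \left(-1463 + \frac{16087}{43653}\right) \left(-73090\right) = \left(- \frac{63848252}{43653}\right) \left(-73090\right) = \frac{4666668738680}{43653}$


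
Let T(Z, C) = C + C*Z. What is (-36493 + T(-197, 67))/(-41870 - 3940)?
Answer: 9925/9162 ≈ 1.0833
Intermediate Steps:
(-36493 + T(-197, 67))/(-41870 - 3940) = (-36493 + 67*(1 - 197))/(-41870 - 3940) = (-36493 + 67*(-196))/(-45810) = (-36493 - 13132)*(-1/45810) = -49625*(-1/45810) = 9925/9162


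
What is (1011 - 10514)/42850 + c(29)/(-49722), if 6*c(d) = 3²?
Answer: -157524147/710195900 ≈ -0.22180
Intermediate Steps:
c(d) = 3/2 (c(d) = (⅙)*3² = (⅙)*9 = 3/2)
(1011 - 10514)/42850 + c(29)/(-49722) = (1011 - 10514)/42850 + (3/2)/(-49722) = -9503*1/42850 + (3/2)*(-1/49722) = -9503/42850 - 1/33148 = -157524147/710195900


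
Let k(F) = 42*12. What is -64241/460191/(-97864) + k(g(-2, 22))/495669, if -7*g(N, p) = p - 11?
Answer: 7576684270775/7441004841401352 ≈ 0.0010182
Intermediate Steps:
g(N, p) = 11/7 - p/7 (g(N, p) = -(p - 11)/7 = -(-11 + p)/7 = 11/7 - p/7)
k(F) = 504
-64241/460191/(-97864) + k(g(-2, 22))/495669 = -64241/460191/(-97864) + 504/495669 = -64241*1/460191*(-1/97864) + 504*(1/495669) = -64241/460191*(-1/97864) + 168/165223 = 64241/45036132024 + 168/165223 = 7576684270775/7441004841401352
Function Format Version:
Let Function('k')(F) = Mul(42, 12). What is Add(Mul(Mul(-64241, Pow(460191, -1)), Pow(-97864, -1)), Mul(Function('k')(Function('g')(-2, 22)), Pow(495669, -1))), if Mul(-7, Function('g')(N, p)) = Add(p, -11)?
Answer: Rational(7576684270775, 7441004841401352) ≈ 0.0010182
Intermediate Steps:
Function('g')(N, p) = Add(Rational(11, 7), Mul(Rational(-1, 7), p)) (Function('g')(N, p) = Mul(Rational(-1, 7), Add(p, -11)) = Mul(Rational(-1, 7), Add(-11, p)) = Add(Rational(11, 7), Mul(Rational(-1, 7), p)))
Function('k')(F) = 504
Add(Mul(Mul(-64241, Pow(460191, -1)), Pow(-97864, -1)), Mul(Function('k')(Function('g')(-2, 22)), Pow(495669, -1))) = Add(Mul(Mul(-64241, Pow(460191, -1)), Pow(-97864, -1)), Mul(504, Pow(495669, -1))) = Add(Mul(Mul(-64241, Rational(1, 460191)), Rational(-1, 97864)), Mul(504, Rational(1, 495669))) = Add(Mul(Rational(-64241, 460191), Rational(-1, 97864)), Rational(168, 165223)) = Add(Rational(64241, 45036132024), Rational(168, 165223)) = Rational(7576684270775, 7441004841401352)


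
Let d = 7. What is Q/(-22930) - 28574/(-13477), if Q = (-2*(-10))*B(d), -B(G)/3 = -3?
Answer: 65277596/30902761 ≈ 2.1124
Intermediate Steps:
B(G) = 9 (B(G) = -3*(-3) = 9)
Q = 180 (Q = -2*(-10)*9 = 20*9 = 180)
Q/(-22930) - 28574/(-13477) = 180/(-22930) - 28574/(-13477) = 180*(-1/22930) - 28574*(-1/13477) = -18/2293 + 28574/13477 = 65277596/30902761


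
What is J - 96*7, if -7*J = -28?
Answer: -668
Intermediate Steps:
J = 4 (J = -1/7*(-28) = 4)
J - 96*7 = 4 - 96*7 = 4 - 48*14 = 4 - 672 = -668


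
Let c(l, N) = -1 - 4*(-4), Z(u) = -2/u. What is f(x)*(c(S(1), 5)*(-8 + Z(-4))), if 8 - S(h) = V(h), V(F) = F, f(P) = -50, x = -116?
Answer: 5625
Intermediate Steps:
S(h) = 8 - h
c(l, N) = 15 (c(l, N) = -1 + 16 = 15)
f(x)*(c(S(1), 5)*(-8 + Z(-4))) = -750*(-8 - 2/(-4)) = -750*(-8 - 2*(-¼)) = -750*(-8 + ½) = -750*(-15)/2 = -50*(-225/2) = 5625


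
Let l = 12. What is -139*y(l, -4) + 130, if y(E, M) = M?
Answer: 686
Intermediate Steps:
-139*y(l, -4) + 130 = -139*(-4) + 130 = 556 + 130 = 686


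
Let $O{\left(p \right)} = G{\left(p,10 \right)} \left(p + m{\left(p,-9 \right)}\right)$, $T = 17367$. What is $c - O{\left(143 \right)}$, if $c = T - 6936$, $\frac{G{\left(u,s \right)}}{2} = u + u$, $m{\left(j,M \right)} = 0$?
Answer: $-71365$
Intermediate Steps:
$G{\left(u,s \right)} = 4 u$ ($G{\left(u,s \right)} = 2 \left(u + u\right) = 2 \cdot 2 u = 4 u$)
$c = 10431$ ($c = 17367 - 6936 = 10431$)
$O{\left(p \right)} = 4 p^{2}$ ($O{\left(p \right)} = 4 p \left(p + 0\right) = 4 p p = 4 p^{2}$)
$c - O{\left(143 \right)} = 10431 - 4 \cdot 143^{2} = 10431 - 4 \cdot 20449 = 10431 - 81796 = -71365$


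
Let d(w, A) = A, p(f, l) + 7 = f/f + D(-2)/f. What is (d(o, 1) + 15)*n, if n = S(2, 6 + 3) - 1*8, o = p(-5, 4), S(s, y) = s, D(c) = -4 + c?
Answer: -96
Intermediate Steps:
p(f, l) = -6 - 6/f (p(f, l) = -7 + (f/f + (-4 - 2)/f) = -7 + (1 - 6/f) = -6 - 6/f)
o = -24/5 (o = -6 - 6/(-5) = -6 - 6*(-⅕) = -6 + 6/5 = -24/5 ≈ -4.8000)
n = -6 (n = 2 - 1*8 = 2 - 8 = -6)
(d(o, 1) + 15)*n = (1 + 15)*(-6) = 16*(-6) = -96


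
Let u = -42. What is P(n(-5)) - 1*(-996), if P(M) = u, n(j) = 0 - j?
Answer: 954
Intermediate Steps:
n(j) = -j
P(M) = -42
P(n(-5)) - 1*(-996) = -42 - 1*(-996) = -42 + 996 = 954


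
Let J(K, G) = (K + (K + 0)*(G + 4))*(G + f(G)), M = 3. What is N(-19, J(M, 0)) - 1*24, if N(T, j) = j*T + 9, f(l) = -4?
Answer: 1125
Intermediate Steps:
J(K, G) = (-4 + G)*(K + K*(4 + G)) (J(K, G) = (K + (K + 0)*(G + 4))*(G - 4) = (K + K*(4 + G))*(-4 + G) = (-4 + G)*(K + K*(4 + G)))
N(T, j) = 9 + T*j (N(T, j) = T*j + 9 = 9 + T*j)
N(-19, J(M, 0)) - 1*24 = (9 - 57*(-20 + 0 + 0²)) - 1*24 = (9 - 57*(-20 + 0 + 0)) - 24 = (9 - 57*(-20)) - 24 = (9 - 19*(-60)) - 24 = (9 + 1140) - 24 = 1149 - 24 = 1125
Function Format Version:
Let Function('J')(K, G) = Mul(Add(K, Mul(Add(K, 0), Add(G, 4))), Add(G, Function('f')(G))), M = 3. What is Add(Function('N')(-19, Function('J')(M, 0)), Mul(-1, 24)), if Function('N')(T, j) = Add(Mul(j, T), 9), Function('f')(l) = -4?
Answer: 1125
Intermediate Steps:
Function('J')(K, G) = Mul(Add(-4, G), Add(K, Mul(K, Add(4, G)))) (Function('J')(K, G) = Mul(Add(K, Mul(Add(K, 0), Add(G, 4))), Add(G, -4)) = Mul(Add(K, Mul(K, Add(4, G))), Add(-4, G)) = Mul(Add(-4, G), Add(K, Mul(K, Add(4, G)))))
Function('N')(T, j) = Add(9, Mul(T, j)) (Function('N')(T, j) = Add(Mul(T, j), 9) = Add(9, Mul(T, j)))
Add(Function('N')(-19, Function('J')(M, 0)), Mul(-1, 24)) = Add(Add(9, Mul(-19, Mul(3, Add(-20, 0, Pow(0, 2))))), Mul(-1, 24)) = Add(Add(9, Mul(-19, Mul(3, Add(-20, 0, 0)))), -24) = Add(Add(9, Mul(-19, Mul(3, -20))), -24) = Add(Add(9, Mul(-19, -60)), -24) = Add(Add(9, 1140), -24) = Add(1149, -24) = 1125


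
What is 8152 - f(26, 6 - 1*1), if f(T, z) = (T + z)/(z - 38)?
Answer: 269047/33 ≈ 8152.9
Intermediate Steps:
f(T, z) = (T + z)/(-38 + z)
8152 - f(26, 6 - 1*1) = 8152 - (26 + (6 - 1*1))/(-38 + (6 - 1*1)) = 8152 - (26 + (6 - 1))/(-38 + (6 - 1)) = 8152 - (26 + 5)/(-38 + 5) = 8152 - 31/(-33) = 8152 - (-1)*31/33 = 8152 - 1*(-31/33) = 8152 + 31/33 = 269047/33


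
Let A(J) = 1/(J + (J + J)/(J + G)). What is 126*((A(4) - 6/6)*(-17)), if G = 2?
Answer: 13923/8 ≈ 1740.4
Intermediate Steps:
A(J) = 1/(J + 2*J/(2 + J)) (A(J) = 1/(J + (J + J)/(J + 2)) = 1/(J + (2*J)/(2 + J)) = 1/(J + 2*J/(2 + J)))
126*((A(4) - 6/6)*(-17)) = 126*(((2 + 4)/(4*(4 + 4)) - 6/6)*(-17)) = 126*(((1/4)*6/8 - 6*1/6)*(-17)) = 126*(((1/4)*(1/8)*6 - 1)*(-17)) = 126*((3/16 - 1)*(-17)) = 126*(-13/16*(-17)) = 126*(221/16) = 13923/8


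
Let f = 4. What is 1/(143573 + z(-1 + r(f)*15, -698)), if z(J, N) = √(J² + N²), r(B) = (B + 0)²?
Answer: 143573/20612662004 - 5*√21773/20612662004 ≈ 6.9295e-6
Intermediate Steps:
r(B) = B²
1/(143573 + z(-1 + r(f)*15, -698)) = 1/(143573 + √((-1 + 4²*15)² + (-698)²)) = 1/(143573 + √((-1 + 16*15)² + 487204)) = 1/(143573 + √((-1 + 240)² + 487204)) = 1/(143573 + √(239² + 487204)) = 1/(143573 + √(57121 + 487204)) = 1/(143573 + √544325) = 1/(143573 + 5*√21773)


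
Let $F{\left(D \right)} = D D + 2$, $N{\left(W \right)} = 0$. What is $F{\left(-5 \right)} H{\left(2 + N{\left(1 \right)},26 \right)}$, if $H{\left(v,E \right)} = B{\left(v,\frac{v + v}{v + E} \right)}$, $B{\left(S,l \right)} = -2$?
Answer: $-54$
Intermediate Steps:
$F{\left(D \right)} = 2 + D^{2}$ ($F{\left(D \right)} = D^{2} + 2 = 2 + D^{2}$)
$H{\left(v,E \right)} = -2$
$F{\left(-5 \right)} H{\left(2 + N{\left(1 \right)},26 \right)} = \left(2 + \left(-5\right)^{2}\right) \left(-2\right) = \left(2 + 25\right) \left(-2\right) = 27 \left(-2\right) = -54$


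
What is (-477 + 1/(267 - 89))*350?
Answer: -14858375/89 ≈ -1.6695e+5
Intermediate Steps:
(-477 + 1/(267 - 89))*350 = (-477 + 1/178)*350 = -84905/178*350 = -14858375/89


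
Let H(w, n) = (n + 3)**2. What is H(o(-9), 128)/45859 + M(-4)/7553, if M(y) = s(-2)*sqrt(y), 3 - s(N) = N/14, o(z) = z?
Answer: 17161/45859 + 44*I/52871 ≈ 0.37421 + 0.00083221*I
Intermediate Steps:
H(w, n) = (3 + n)**2
s(N) = 3 - N/14
M(y) = 22*sqrt(y)/7 (M(y) = (3 - 1/14*(-2))*sqrt(y) = (3 + 1/7)*sqrt(y) = 22*sqrt(y)/7)
H(o(-9), 128)/45859 + M(-4)/7553 = (3 + 128)**2/45859 + (22*sqrt(-4)/7)/7553 = 131**2*(1/45859) + (22*(2*I)/7)*(1/7553) = 17161*(1/45859) + (44*I/7)*(1/7553) = 17161/45859 + 44*I/52871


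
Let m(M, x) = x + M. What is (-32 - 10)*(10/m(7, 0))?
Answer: -60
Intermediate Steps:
m(M, x) = M + x
(-32 - 10)*(10/m(7, 0)) = (-32 - 10)*(10/(7 + 0)) = -420/7 = -42*10/7 = -60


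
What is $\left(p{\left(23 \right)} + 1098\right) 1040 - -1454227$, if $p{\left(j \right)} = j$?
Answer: $2620067$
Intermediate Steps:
$\left(p{\left(23 \right)} + 1098\right) 1040 - -1454227 = \left(23 + 1098\right) 1040 - -1454227 = 1121 \cdot 1040 + \left(-556239 + 2010466\right) = 1165840 + 1454227 = 2620067$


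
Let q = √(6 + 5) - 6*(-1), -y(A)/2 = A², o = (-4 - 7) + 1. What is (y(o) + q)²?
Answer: (-194 + √11)² ≈ 36360.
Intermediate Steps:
o = -10 (o = -11 + 1 = -10)
y(A) = -2*A²
q = 6 + √11 (q = √11 + 6 = 6 + √11 ≈ 9.3166)
(y(o) + q)² = (-2*(-10)² + (6 + √11))² = (-2*100 + (6 + √11))² = (-200 + (6 + √11))² = (-194 + √11)²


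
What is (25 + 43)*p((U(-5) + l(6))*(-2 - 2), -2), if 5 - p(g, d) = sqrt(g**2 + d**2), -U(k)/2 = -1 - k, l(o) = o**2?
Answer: 340 - 136*sqrt(3137) ≈ -7277.2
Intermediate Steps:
U(k) = 2 + 2*k (U(k) = -2*(-1 - k) = 2 + 2*k)
p(g, d) = 5 - sqrt(d**2 + g**2) (p(g, d) = 5 - sqrt(g**2 + d**2) = 5 - sqrt(d**2 + g**2))
(25 + 43)*p((U(-5) + l(6))*(-2 - 2), -2) = (25 + 43)*(5 - sqrt((-2)**2 + (((2 + 2*(-5)) + 6**2)*(-2 - 2))**2)) = 68*(5 - sqrt(4 + (((2 - 10) + 36)*(-4))**2)) = 68*(5 - sqrt(4 + ((-8 + 36)*(-4))**2)) = 68*(5 - sqrt(4 + (28*(-4))**2)) = 68*(5 - sqrt(4 + (-112)**2)) = 68*(5 - sqrt(4 + 12544)) = 68*(5 - sqrt(12548)) = 68*(5 - 2*sqrt(3137)) = 340 - 136*sqrt(3137)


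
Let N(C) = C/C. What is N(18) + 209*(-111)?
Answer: -23198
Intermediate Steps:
N(C) = 1
N(18) + 209*(-111) = 1 + 209*(-111) = 1 - 23199 = -23198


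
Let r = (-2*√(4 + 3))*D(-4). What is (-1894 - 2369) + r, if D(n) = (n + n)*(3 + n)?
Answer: -4263 - 16*√7 ≈ -4305.3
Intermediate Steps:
D(n) = 2*n*(3 + n) (D(n) = (2*n)*(3 + n) = 2*n*(3 + n))
r = -16*√7 (r = (-2*√(4 + 3))*(2*(-4)*(3 - 4)) = (-2*√7)*(2*(-4)*(-1)) = -2*√7*8 = -16*√7 ≈ -42.332)
(-1894 - 2369) + r = (-1894 - 2369) - 16*√7 = -4263 - 16*√7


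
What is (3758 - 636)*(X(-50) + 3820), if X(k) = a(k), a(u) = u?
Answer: 11769940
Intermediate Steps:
X(k) = k
(3758 - 636)*(X(-50) + 3820) = (3758 - 636)*(-50 + 3820) = 3122*3770 = 11769940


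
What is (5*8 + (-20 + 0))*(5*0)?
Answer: 0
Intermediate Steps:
(5*8 + (-20 + 0))*(5*0) = (40 - 20)*0 = 20*0 = 0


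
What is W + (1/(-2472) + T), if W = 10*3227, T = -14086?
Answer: 44950847/2472 ≈ 18184.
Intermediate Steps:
W = 32270
W + (1/(-2472) + T) = 32270 + (1/(-2472) - 14086) = 32270 + (-1/2472 - 14086) = 32270 - 34820593/2472 = 44950847/2472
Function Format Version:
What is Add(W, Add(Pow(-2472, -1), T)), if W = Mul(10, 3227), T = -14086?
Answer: Rational(44950847, 2472) ≈ 18184.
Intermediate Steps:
W = 32270
Add(W, Add(Pow(-2472, -1), T)) = Add(32270, Add(Pow(-2472, -1), -14086)) = Add(32270, Add(Rational(-1, 2472), -14086)) = Add(32270, Rational(-34820593, 2472)) = Rational(44950847, 2472)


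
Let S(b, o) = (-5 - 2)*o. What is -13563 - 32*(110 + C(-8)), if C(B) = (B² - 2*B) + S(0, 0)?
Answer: -19643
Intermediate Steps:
S(b, o) = -7*o
C(B) = B² - 2*B (C(B) = (B² - 2*B) - 7*0 = (B² - 2*B) + 0 = B² - 2*B)
-13563 - 32*(110 + C(-8)) = -13563 - 32*(110 - 8*(-2 - 8)) = -13563 - 32*(110 - 8*(-10)) = -13563 - 32*(110 + 80) = -13563 - 32*190 = -13563 - 6080 = -19643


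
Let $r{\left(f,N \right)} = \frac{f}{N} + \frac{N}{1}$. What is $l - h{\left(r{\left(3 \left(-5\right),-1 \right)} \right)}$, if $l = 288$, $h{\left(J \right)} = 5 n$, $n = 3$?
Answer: $273$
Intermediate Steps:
$r{\left(f,N \right)} = N + \frac{f}{N}$ ($r{\left(f,N \right)} = \frac{f}{N} + N 1 = \frac{f}{N} + N = N + \frac{f}{N}$)
$h{\left(J \right)} = 15$ ($h{\left(J \right)} = 5 \cdot 3 = 15$)
$l - h{\left(r{\left(3 \left(-5\right),-1 \right)} \right)} = 288 - 15 = 273$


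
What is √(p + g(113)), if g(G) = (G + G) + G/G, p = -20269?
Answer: I*√20042 ≈ 141.57*I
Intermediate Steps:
g(G) = 1 + 2*G (g(G) = 2*G + 1 = 1 + 2*G)
√(p + g(113)) = √(-20269 + (1 + 2*113)) = √(-20269 + (1 + 226)) = √(-20269 + 227) = √(-20042) = I*√20042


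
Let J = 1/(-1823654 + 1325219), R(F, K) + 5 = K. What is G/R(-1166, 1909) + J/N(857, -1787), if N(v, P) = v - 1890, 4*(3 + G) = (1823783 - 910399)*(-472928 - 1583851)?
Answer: -34545529208678513533/140048272560 ≈ -2.4667e+8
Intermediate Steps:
G = -469657257537 (G = -3 + ((1823783 - 910399)*(-472928 - 1583851))/4 = -3 + (913384*(-2056779))/4 = -3 + (1/4)*(-1878629030136) = -3 - 469657257534 = -469657257537)
R(F, K) = -5 + K
N(v, P) = -1890 + v
J = -1/498435 (J = 1/(-498435) = -1/498435 ≈ -2.0063e-6)
G/R(-1166, 1909) + J/N(857, -1787) = -469657257537/(-5 + 1909) - 1/(498435*(-1890 + 857)) = -469657257537/1904 - 1/498435/(-1033) = -469657257537*1/1904 - 1/498435*(-1/1033) = -469657257537/1904 + 1/514883355 = -34545529208678513533/140048272560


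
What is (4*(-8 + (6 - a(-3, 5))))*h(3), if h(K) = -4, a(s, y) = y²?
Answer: 432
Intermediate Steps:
(4*(-8 + (6 - a(-3, 5))))*h(3) = (4*(-8 + (6 - 1*5²)))*(-4) = (4*(-8 + (6 - 1*25)))*(-4) = (4*(-8 + (6 - 25)))*(-4) = (4*(-8 - 19))*(-4) = (4*(-27))*(-4) = -108*(-4) = 432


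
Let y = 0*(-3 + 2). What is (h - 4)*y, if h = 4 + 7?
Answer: 0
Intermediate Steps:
h = 11
y = 0 (y = 0*(-1) = 0)
(h - 4)*y = (11 - 4)*0 = 7*0 = 0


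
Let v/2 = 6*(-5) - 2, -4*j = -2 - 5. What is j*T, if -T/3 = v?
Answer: 336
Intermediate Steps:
j = 7/4 (j = -(-2 - 5)/4 = -1/4*(-7) = 7/4 ≈ 1.7500)
v = -64 (v = 2*(6*(-5) - 2) = 2*(-30 - 2) = 2*(-32) = -64)
T = 192 (T = -3*(-64) = 192)
j*T = (7/4)*192 = 336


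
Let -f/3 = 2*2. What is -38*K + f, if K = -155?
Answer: 5878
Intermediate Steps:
f = -12 (f = -6*2 = -3*4 = -12)
-38*K + f = -38*(-155) - 12 = 5890 - 12 = 5878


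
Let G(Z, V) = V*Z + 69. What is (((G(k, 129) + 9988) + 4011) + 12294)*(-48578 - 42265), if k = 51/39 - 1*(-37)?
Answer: -36968377164/13 ≈ -2.8437e+9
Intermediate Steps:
k = 498/13 (k = 51*(1/39) + 37 = 17/13 + 37 = 498/13 ≈ 38.308)
G(Z, V) = 69 + V*Z
(((G(k, 129) + 9988) + 4011) + 12294)*(-48578 - 42265) = ((((69 + 129*(498/13)) + 9988) + 4011) + 12294)*(-48578 - 42265) = ((((69 + 64242/13) + 9988) + 4011) + 12294)*(-90843) = (((65139/13 + 9988) + 4011) + 12294)*(-90843) = ((194983/13 + 4011) + 12294)*(-90843) = (247126/13 + 12294)*(-90843) = (406948/13)*(-90843) = -36968377164/13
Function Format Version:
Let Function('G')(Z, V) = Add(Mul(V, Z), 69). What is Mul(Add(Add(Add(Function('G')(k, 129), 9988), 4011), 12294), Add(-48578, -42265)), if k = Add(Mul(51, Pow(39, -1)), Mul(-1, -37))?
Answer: Rational(-36968377164, 13) ≈ -2.8437e+9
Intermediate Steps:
k = Rational(498, 13) (k = Add(Mul(51, Rational(1, 39)), 37) = Add(Rational(17, 13), 37) = Rational(498, 13) ≈ 38.308)
Function('G')(Z, V) = Add(69, Mul(V, Z))
Mul(Add(Add(Add(Function('G')(k, 129), 9988), 4011), 12294), Add(-48578, -42265)) = Mul(Add(Add(Add(Add(69, Mul(129, Rational(498, 13))), 9988), 4011), 12294), Add(-48578, -42265)) = Mul(Add(Add(Add(Add(69, Rational(64242, 13)), 9988), 4011), 12294), -90843) = Mul(Add(Add(Add(Rational(65139, 13), 9988), 4011), 12294), -90843) = Mul(Add(Add(Rational(194983, 13), 4011), 12294), -90843) = Mul(Add(Rational(247126, 13), 12294), -90843) = Mul(Rational(406948, 13), -90843) = Rational(-36968377164, 13)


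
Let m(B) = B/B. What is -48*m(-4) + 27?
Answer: -21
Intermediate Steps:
m(B) = 1
-48*m(-4) + 27 = -48*1 + 27 = -48 + 27 = -21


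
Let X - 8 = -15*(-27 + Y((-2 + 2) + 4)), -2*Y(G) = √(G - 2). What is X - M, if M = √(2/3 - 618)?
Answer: 413 + 15*√2/2 - 2*I*√1389/3 ≈ 423.61 - 24.846*I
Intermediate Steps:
Y(G) = -√(-2 + G)/2 (Y(G) = -√(G - 2)/2 = -√(-2 + G)/2)
X = 413 + 15*√2/2 (X = 8 - 15*(-27 - √(-2 + ((-2 + 2) + 4))/2) = 8 - 15*(-27 - √(-2 + (0 + 4))/2) = 8 - 15*(-27 - √(-2 + 4)/2) = 8 - 15*(-27 - √2/2) = 8 + (405 + 15*√2/2) = 413 + 15*√2/2 ≈ 423.61)
M = 2*I*√1389/3 (M = √(2*(⅓) - 618) = √(⅔ - 618) = √(-1852/3) = 2*I*√1389/3 ≈ 24.846*I)
X - M = (413 + 15*√2/2) - 2*I*√1389/3 = 413 + 15*√2/2 - 2*I*√1389/3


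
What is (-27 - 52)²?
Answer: 6241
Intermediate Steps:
(-27 - 52)² = (-79)² = 6241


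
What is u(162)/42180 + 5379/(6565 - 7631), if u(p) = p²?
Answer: -16575843/3746990 ≈ -4.4238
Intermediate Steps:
u(162)/42180 + 5379/(6565 - 7631) = 162²/42180 + 5379/(6565 - 7631) = 26244*(1/42180) + 5379/(-1066) = 2187/3515 + 5379*(-1/1066) = 2187/3515 - 5379/1066 = -16575843/3746990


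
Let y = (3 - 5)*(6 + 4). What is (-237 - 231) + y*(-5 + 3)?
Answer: -428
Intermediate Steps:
y = -20 (y = -2*10 = -20)
(-237 - 231) + y*(-5 + 3) = (-237 - 231) - 20*(-5 + 3) = -468 - 20*(-2) = -468 + 40 = -428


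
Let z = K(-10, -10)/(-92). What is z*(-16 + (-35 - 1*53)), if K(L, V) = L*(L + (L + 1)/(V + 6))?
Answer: 2015/23 ≈ 87.609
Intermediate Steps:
K(L, V) = L*(L + (1 + L)/(6 + V))
z = -155/184 (z = -10*(1 + 7*(-10) - 10*(-10))/(6 - 10)/(-92) = -10*(1 - 70 + 100)/(-4)*(-1/92) = -10*(-¼)*31*(-1/92) = (155/2)*(-1/92) = -155/184 ≈ -0.84239)
z*(-16 + (-35 - 1*53)) = -155*(-16 + (-35 - 1*53))/184 = -155*(-16 + (-35 - 53))/184 = -155*(-16 - 88)/184 = -155/184*(-104) = 2015/23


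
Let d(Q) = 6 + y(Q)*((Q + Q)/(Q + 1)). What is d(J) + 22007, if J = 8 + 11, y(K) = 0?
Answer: 22013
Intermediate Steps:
J = 19
d(Q) = 6 (d(Q) = 6 + 0*((Q + Q)/(Q + 1)) = 6 + 0*((2*Q)/(1 + Q)) = 6 + 0*(2*Q/(1 + Q)) = 6 + 0 = 6)
d(J) + 22007 = 6 + 22007 = 22013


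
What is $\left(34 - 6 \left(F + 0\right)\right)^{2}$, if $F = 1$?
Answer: $784$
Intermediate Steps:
$\left(34 - 6 \left(F + 0\right)\right)^{2} = \left(34 - 6 \left(1 + 0\right)\right)^{2} = \left(34 - 6\right)^{2} = 28^{2} = 784$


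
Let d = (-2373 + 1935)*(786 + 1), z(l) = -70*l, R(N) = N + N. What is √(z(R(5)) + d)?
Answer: I*√345406 ≈ 587.71*I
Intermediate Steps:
R(N) = 2*N
d = -344706 (d = -438*787 = -344706)
√(z(R(5)) + d) = √(-140*5 - 344706) = √(-70*10 - 344706) = √(-700 - 344706) = √(-345406) = I*√345406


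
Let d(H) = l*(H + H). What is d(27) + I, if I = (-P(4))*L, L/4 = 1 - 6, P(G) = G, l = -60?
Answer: -3160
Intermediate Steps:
L = -20 (L = 4*(1 - 6) = 4*(-5) = -20)
I = 80 (I = -1*4*(-20) = -4*(-20) = 80)
d(H) = -120*H (d(H) = -60*(H + H) = -120*H)
d(27) + I = -120*27 + 80 = -3240 + 80 = -3160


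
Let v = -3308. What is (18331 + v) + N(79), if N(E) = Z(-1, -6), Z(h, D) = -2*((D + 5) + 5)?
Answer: 15015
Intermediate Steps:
Z(h, D) = -20 - 2*D (Z(h, D) = -2*((5 + D) + 5) = -2*(10 + D) = -20 - 2*D)
N(E) = -8 (N(E) = -20 - 2*(-6) = -20 + 12 = -8)
(18331 + v) + N(79) = (18331 - 3308) - 8 = 15023 - 8 = 15015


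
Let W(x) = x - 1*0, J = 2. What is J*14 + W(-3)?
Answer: 25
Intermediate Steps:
W(x) = x (W(x) = x + 0 = x)
J*14 + W(-3) = 2*14 - 3 = 28 - 3 = 25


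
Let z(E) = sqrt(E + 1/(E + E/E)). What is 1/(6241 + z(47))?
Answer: 299568/1869601631 - 4*sqrt(6771)/1869601631 ≈ 0.00016005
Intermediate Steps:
z(E) = sqrt(E + 1/(1 + E)) (z(E) = sqrt(E + 1/(E + 1)) = sqrt(E + 1/(1 + E)))
1/(6241 + z(47)) = 1/(6241 + sqrt((1 + 47*(1 + 47))/(1 + 47))) = 1/(6241 + sqrt((1 + 47*48)/48)) = 1/(6241 + sqrt((1 + 2256)/48)) = 1/(6241 + sqrt((1/48)*2257)) = 1/(6241 + sqrt(2257/48)) = 1/(6241 + sqrt(6771)/12)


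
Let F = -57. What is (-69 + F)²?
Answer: 15876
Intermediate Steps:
(-69 + F)² = (-69 - 57)² = (-126)² = 15876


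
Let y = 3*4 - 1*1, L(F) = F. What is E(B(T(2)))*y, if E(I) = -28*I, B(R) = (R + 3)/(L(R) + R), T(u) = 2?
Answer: -385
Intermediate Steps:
B(R) = (3 + R)/(2*R) (B(R) = (R + 3)/(R + R) = (3 + R)/((2*R)) = (3 + R)*(1/(2*R)) = (3 + R)/(2*R))
y = 11 (y = 12 - 1 = 11)
E(B(T(2)))*y = -14*(3 + 2)/2*11 = -14*5/2*11 = -28*5/4*11 = -35*11 = -385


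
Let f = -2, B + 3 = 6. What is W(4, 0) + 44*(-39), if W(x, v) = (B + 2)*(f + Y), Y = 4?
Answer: -1706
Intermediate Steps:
B = 3 (B = -3 + 6 = 3)
W(x, v) = 10 (W(x, v) = (3 + 2)*(-2 + 4) = 5*2 = 10)
W(4, 0) + 44*(-39) = 10 + 44*(-39) = 10 - 1716 = -1706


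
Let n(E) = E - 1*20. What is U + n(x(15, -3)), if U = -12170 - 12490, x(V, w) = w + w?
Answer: -24686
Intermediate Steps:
x(V, w) = 2*w
n(E) = -20 + E (n(E) = E - 20 = -20 + E)
U = -24660
U + n(x(15, -3)) = -24660 + (-20 + 2*(-3)) = -24660 + (-20 - 6) = -24660 - 26 = -24686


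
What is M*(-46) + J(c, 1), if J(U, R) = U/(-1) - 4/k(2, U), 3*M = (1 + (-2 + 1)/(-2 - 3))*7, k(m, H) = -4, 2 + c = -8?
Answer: -589/5 ≈ -117.80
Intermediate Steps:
c = -10 (c = -2 - 8 = -10)
M = 14/5 (M = ((1 + (-2 + 1)/(-2 - 3))*7)/3 = ((1 - 1/(-5))*7)/3 = ((1 - 1*(-⅕))*7)/3 = ((1 + ⅕)*7)/3 = ((6/5)*7)/3 = (⅓)*(42/5) = 14/5 ≈ 2.8000)
J(U, R) = 1 - U (J(U, R) = U/(-1) - 4/(-4) = U*(-1) - 4*(-¼) = -U + 1 = 1 - U)
M*(-46) + J(c, 1) = (14/5)*(-46) + (1 - 1*(-10)) = -644/5 + (1 + 10) = -644/5 + 11 = -589/5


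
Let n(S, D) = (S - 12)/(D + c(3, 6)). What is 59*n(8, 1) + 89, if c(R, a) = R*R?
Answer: 327/5 ≈ 65.400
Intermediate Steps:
c(R, a) = R²
n(S, D) = (-12 + S)/(9 + D) (n(S, D) = (S - 12)/(D + 3²) = (-12 + S)/(D + 9) = (-12 + S)/(9 + D))
59*n(8, 1) + 89 = 59*((-12 + 8)/(9 + 1)) + 89 = 59*(-4/10) + 89 = 59*((⅒)*(-4)) + 89 = 59*(-⅖) + 89 = -118/5 + 89 = 327/5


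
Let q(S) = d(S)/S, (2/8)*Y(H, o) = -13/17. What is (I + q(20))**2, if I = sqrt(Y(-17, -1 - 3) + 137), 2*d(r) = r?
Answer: 9125/68 + 3*sqrt(4301)/17 ≈ 145.76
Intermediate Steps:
d(r) = r/2
Y(H, o) = -52/17 (Y(H, o) = 4*(-13/17) = -52/17)
I = 3*sqrt(4301)/17 (I = sqrt(-52/17 + 137) = sqrt(2277/17) = 3*sqrt(4301)/17 ≈ 11.573)
q(S) = 1/2 (q(S) = (S/2)/S = 1/2)
(I + q(20))**2 = (3*sqrt(4301)/17 + 1/2)**2 = (1/2 + 3*sqrt(4301)/17)**2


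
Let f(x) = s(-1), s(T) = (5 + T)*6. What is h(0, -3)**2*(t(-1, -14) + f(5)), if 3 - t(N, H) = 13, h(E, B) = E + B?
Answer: 126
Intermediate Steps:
h(E, B) = B + E
s(T) = 30 + 6*T
t(N, H) = -10 (t(N, H) = 3 - 1*13 = 3 - 13 = -10)
f(x) = 24 (f(x) = 30 + 6*(-1) = 30 - 6 = 24)
h(0, -3)**2*(t(-1, -14) + f(5)) = (-3 + 0)**2*(-10 + 24) = (-3)**2*14 = 9*14 = 126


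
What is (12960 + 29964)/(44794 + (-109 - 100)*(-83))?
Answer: 42924/62141 ≈ 0.69075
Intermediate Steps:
(12960 + 29964)/(44794 + (-109 - 100)*(-83)) = 42924/(44794 - 209*(-83)) = 42924/(44794 + 17347) = 42924/62141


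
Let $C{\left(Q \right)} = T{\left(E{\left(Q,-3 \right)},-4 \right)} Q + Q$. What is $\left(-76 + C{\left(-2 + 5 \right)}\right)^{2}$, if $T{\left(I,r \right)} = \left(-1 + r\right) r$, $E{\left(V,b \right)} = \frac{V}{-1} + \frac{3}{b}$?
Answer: $169$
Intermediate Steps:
$E{\left(V,b \right)} = - V + \frac{3}{b}$ ($E{\left(V,b \right)} = V \left(-1\right) + \frac{3}{b} = - V + \frac{3}{b}$)
$T{\left(I,r \right)} = r \left(-1 + r\right)$
$C{\left(Q \right)} = 21 Q$ ($C{\left(Q \right)} = - 4 \left(-1 - 4\right) Q + Q = \left(-4\right) \left(-5\right) Q + Q = 20 Q + Q = 21 Q$)
$\left(-76 + C{\left(-2 + 5 \right)}\right)^{2} = \left(-76 + 21 \left(-2 + 5\right)\right)^{2} = \left(-76 + 21 \cdot 3\right)^{2} = \left(-76 + 63\right)^{2} = \left(-13\right)^{2} = 169$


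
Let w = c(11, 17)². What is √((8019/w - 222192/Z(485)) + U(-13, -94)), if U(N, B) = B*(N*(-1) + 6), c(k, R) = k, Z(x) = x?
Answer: I*√61986602095/5335 ≈ 46.667*I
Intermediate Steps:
U(N, B) = B*(6 - N) (U(N, B) = B*(-N + 6) = B*(6 - N))
w = 121 (w = 11² = 121)
√((8019/w - 222192/Z(485)) + U(-13, -94)) = √((8019/121 - 222192/485) - 94*(6 - 1*(-13))) = √((8019*(1/121) - 222192*1/485) - 94*(6 + 13)) = √((729/11 - 222192/485) - 94*19) = √(-2090547/5335 - 1786) = √(-11618857/5335) = I*√61986602095/5335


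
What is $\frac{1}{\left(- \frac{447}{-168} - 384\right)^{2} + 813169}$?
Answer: $\frac{3136}{3006134009} \approx 1.0432 \cdot 10^{-6}$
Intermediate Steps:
$\frac{1}{\left(- \frac{447}{-168} - 384\right)^{2} + 813169} = \frac{1}{\left(\left(-447\right) \left(- \frac{1}{168}\right) - 384\right)^{2} + 813169} = \frac{1}{\left(\frac{149}{56} - 384\right)^{2} + 813169} = \frac{1}{\left(- \frac{21355}{56}\right)^{2} + 813169} = \frac{1}{\frac{456036025}{3136} + 813169} = \frac{1}{\frac{3006134009}{3136}} = \frac{3136}{3006134009}$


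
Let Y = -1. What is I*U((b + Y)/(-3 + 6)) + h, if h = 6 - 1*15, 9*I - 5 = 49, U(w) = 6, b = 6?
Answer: 27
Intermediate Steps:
I = 6 (I = 5/9 + (1/9)*49 = 5/9 + 49/9 = 6)
h = -9 (h = 6 - 15 = -9)
I*U((b + Y)/(-3 + 6)) + h = 6*6 - 9 = 36 - 9 = 27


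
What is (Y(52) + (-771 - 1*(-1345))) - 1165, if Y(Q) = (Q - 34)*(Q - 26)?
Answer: -123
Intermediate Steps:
Y(Q) = (-34 + Q)*(-26 + Q)
(Y(52) + (-771 - 1*(-1345))) - 1165 = ((884 + 52² - 60*52) + (-771 - 1*(-1345))) - 1165 = ((884 + 2704 - 3120) + (-771 + 1345)) - 1165 = (468 + 574) - 1165 = 1042 - 1165 = -123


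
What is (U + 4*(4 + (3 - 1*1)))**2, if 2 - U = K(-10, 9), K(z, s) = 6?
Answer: 400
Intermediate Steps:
U = -4 (U = 2 - 1*6 = 2 - 6 = -4)
(U + 4*(4 + (3 - 1*1)))**2 = (-4 + 4*(4 + (3 - 1*1)))**2 = (-4 + 4*(4 + (3 - 1)))**2 = (-4 + 4*(4 + 2))**2 = (-4 + 4*6)**2 = (-4 + 24)**2 = 20**2 = 400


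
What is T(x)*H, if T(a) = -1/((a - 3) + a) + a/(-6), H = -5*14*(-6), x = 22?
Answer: -63560/41 ≈ -1550.2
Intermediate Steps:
H = 420 (H = -70*(-6) = 420)
T(a) = -1/(-3 + 2*a) - a/6 (T(a) = -1/((-3 + a) + a) + a*(-1/6) = -1/(-3 + 2*a) - a/6)
T(x)*H = ((-6 - 2*22**2 + 3*22)/(6*(-3 + 2*22)))*420 = ((-6 - 2*484 + 66)/(6*(-3 + 44)))*420 = ((1/6)*(-6 - 968 + 66)/41)*420 = ((1/6)*(1/41)*(-908))*420 = -454/123*420 = -63560/41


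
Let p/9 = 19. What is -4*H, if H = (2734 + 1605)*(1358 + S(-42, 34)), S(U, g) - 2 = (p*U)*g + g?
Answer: 4213932664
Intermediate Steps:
p = 171 (p = 9*19 = 171)
S(U, g) = 2 + g + 171*U*g (S(U, g) = 2 + ((171*U)*g + g) = 2 + (171*U*g + g) = 2 + (g + 171*U*g) = 2 + g + 171*U*g)
H = -1053483166 (H = (2734 + 1605)*(1358 + (2 + 34 + 171*(-42)*34)) = 4339*(1358 + (2 + 34 - 244188)) = 4339*(1358 - 244152) = 4339*(-242794) = -1053483166)
-4*H = -4*(-1053483166) = 4213932664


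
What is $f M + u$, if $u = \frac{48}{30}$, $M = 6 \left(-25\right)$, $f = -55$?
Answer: $\frac{41258}{5} \approx 8251.6$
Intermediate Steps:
$M = -150$
$u = \frac{8}{5}$ ($u = 48 \cdot \frac{1}{30} = \frac{8}{5} \approx 1.6$)
$f M + u = \left(-55\right) \left(-150\right) + \frac{8}{5} = 8250 + \frac{8}{5} = \frac{41258}{5}$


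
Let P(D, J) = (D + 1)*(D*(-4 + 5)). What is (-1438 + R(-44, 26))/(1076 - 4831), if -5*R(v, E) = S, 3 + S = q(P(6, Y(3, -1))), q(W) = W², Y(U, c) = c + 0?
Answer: 8951/18775 ≈ 0.47675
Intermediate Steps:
Y(U, c) = c
P(D, J) = D*(1 + D) (P(D, J) = (1 + D)*(D*1) = (1 + D)*D = D*(1 + D))
S = 1761 (S = -3 + (6*(1 + 6))² = -3 + (6*7)² = -3 + 42² = -3 + 1764 = 1761)
R(v, E) = -1761/5 (R(v, E) = -⅕*1761 = -1761/5)
(-1438 + R(-44, 26))/(1076 - 4831) = (-1438 - 1761/5)/(1076 - 4831) = -8951/5/(-3755) = -8951/5*(-1/3755) = 8951/18775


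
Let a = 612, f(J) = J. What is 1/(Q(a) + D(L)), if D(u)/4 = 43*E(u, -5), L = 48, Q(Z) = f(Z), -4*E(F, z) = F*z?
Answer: 1/10932 ≈ 9.1475e-5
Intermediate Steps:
E(F, z) = -F*z/4
Q(Z) = Z
D(u) = 215*u (D(u) = 4*(43*(-¼*u*(-5))) = 4*(43*(5*u/4)) = 4*(215*u/4) = 215*u)
1/(Q(a) + D(L)) = 1/(612 + 215*48) = 1/(612 + 10320) = 1/10932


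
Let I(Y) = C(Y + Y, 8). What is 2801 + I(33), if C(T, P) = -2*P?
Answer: 2785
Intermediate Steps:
I(Y) = -16 (I(Y) = -2*8 = -16)
2801 + I(33) = 2801 - 16 = 2785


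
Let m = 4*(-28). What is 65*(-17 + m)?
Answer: -8385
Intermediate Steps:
m = -112
65*(-17 + m) = 65*(-17 - 112) = 65*(-129) = -8385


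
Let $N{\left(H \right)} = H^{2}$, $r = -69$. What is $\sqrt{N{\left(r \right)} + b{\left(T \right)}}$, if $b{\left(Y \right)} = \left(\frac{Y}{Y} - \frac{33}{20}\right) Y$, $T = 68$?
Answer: $\frac{4 \sqrt{7370}}{5} \approx 68.679$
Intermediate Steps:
$b{\left(Y \right)} = - \frac{13 Y}{20}$ ($b{\left(Y \right)} = \left(1 - \frac{33}{20}\right) Y = - \frac{13 Y}{20}$)
$\sqrt{N{\left(r \right)} + b{\left(T \right)}} = \sqrt{\left(-69\right)^{2} - \frac{221}{5}} = \sqrt{4761 - \frac{221}{5}} = \sqrt{\frac{23584}{5}} = \frac{4 \sqrt{7370}}{5}$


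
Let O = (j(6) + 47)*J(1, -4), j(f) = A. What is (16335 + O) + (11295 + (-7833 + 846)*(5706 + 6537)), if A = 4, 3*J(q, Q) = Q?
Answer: -85514279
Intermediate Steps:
J(q, Q) = Q/3
j(f) = 4
O = -68 (O = (4 + 47)*((⅓)*(-4)) = 51*(-4/3) = -68)
(16335 + O) + (11295 + (-7833 + 846)*(5706 + 6537)) = (16335 - 68) + (11295 + (-7833 + 846)*(5706 + 6537)) = 16267 + (11295 - 6987*12243) = 16267 + (11295 - 85541841) = 16267 - 85530546 = -85514279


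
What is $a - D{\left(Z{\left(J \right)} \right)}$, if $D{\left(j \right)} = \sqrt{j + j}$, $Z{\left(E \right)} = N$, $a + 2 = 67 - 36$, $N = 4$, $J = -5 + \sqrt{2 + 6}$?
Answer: $29 - 2 \sqrt{2} \approx 26.172$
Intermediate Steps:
$J = -5 + 2 \sqrt{2}$ ($J = -5 + \sqrt{8} = -5 + 2 \sqrt{2} \approx -2.1716$)
$a = 29$ ($a = -2 + \left(67 - 36\right) = -2 + 31 = 29$)
$Z{\left(E \right)} = 4$
$D{\left(j \right)} = \sqrt{2} \sqrt{j}$ ($D{\left(j \right)} = \sqrt{2 j} = \sqrt{2} \sqrt{j}$)
$a - D{\left(Z{\left(J \right)} \right)} = 29 - \sqrt{2} \sqrt{4} = 29 - \sqrt{2} \cdot 2 = 29 - 2 \sqrt{2}$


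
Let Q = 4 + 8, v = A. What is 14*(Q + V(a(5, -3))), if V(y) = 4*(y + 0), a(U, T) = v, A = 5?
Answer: 448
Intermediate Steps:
v = 5
a(U, T) = 5
Q = 12
V(y) = 4*y
14*(Q + V(a(5, -3))) = 14*(12 + 4*5) = 14*(12 + 20) = 14*32 = 448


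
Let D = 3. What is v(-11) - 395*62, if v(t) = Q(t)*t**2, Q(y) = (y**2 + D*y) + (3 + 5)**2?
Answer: -6098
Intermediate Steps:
Q(y) = 64 + y**2 + 3*y (Q(y) = (y**2 + 3*y) + (3 + 5)**2 = (y**2 + 3*y) + 8**2 = (y**2 + 3*y) + 64 = 64 + y**2 + 3*y)
v(t) = t**2*(64 + t**2 + 3*t) (v(t) = (64 + t**2 + 3*t)*t**2 = t**2*(64 + t**2 + 3*t))
v(-11) - 395*62 = (-11)**2*(64 + (-11)**2 + 3*(-11)) - 395*62 = 121*(64 + 121 - 33) - 24490 = 121*152 - 24490 = 18392 - 24490 = -6098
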